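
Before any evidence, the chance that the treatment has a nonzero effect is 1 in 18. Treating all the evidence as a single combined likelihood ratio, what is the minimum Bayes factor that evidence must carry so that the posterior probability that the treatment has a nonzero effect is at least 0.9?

Prior odds = (1/18)/(17/18) = 1/17.
Target odds = 0.9/0.1 = 9.
Required Bayes factor = 9 ÷ (1/17) = 153.

153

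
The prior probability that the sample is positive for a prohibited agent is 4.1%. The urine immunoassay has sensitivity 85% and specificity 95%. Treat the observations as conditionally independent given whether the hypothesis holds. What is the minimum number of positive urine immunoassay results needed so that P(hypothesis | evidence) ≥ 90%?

2

Prior odds: 0.041 ÷ 0.959 = 41/959.
False-positive rate = 1 − 0.95 = 0.05; likelihood ratio of a positive = 0.85/0.05 = 17.
Target posterior odds = 0.9/0.1 = 9.
Need (41/959) × 17ⁿ ≥ 9, i.e. 17ⁿ ≥ 8631/41.
17¹ = 17 falls short of 8631/41 but 17² = 289 reaches it, so n = 2.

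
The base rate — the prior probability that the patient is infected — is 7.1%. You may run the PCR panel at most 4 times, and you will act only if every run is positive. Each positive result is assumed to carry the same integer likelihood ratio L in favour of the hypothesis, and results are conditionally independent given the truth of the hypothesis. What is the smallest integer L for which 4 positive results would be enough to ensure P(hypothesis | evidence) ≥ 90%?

Prior odds = 0.071/0.929 = 71/929.
Target odds = 0.9/0.1 = 9.
Need L⁴ ≥ 9 ÷ (71/929) = 8361/71.
3⁴ = 81 < 8361/71 ≤ 256 = 4⁴, so L = 4.

4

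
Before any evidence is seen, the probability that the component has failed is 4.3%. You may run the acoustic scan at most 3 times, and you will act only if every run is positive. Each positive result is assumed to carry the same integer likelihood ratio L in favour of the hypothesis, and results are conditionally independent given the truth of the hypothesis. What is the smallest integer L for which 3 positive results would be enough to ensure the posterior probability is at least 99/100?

14

Prior odds = 0.043/0.957 = 43/957.
Target odds = 0.99/0.01 = 99.
Need L³ ≥ 99 ÷ (43/957) = 94743/43.
13³ = 2197 < 94743/43 ≤ 2744 = 14³, so L = 14.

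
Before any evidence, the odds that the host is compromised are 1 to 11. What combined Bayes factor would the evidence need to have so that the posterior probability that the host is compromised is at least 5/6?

55

Prior odds = 1/11.
Target odds = (5/6)/(1/6) = 5.
Required Bayes factor = 5 ÷ (1/11) = 55.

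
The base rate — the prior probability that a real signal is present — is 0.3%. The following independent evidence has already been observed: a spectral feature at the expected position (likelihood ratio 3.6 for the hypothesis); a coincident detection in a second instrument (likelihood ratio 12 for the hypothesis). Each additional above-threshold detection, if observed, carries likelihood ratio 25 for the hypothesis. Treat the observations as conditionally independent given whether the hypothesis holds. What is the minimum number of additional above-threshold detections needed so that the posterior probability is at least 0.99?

Prior odds = 0.003/0.997 = 3/997.
Combined Bayes factor of the evidence already in hand = 3.6 × 12 = 43.2.
Odds after that evidence = (3/997) × 43.2 = 648/4985.
Target odds = 0.99/0.01 = 99.
Need 25ⁿ ≥ 99 ÷ (648/4985) = 54835/72.
25² = 625 falls short of 54835/72 but 25³ = 15625 reaches it, so n = 3.

3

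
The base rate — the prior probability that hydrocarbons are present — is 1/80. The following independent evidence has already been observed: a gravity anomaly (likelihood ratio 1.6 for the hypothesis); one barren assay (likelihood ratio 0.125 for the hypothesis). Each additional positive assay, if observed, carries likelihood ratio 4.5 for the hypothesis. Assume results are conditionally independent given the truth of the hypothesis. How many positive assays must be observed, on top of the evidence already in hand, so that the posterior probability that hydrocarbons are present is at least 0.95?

Prior odds = 0.0125/0.9875 = 1/79.
Combined Bayes factor of the evidence already in hand = 1.6 × 0.125 = 0.2.
Odds after that evidence = (1/79) × 0.2 = 1/395.
Target odds = 0.95/0.05 = 19.
Need 4.5ⁿ ≥ 19 ÷ (1/395) = 7505.
4.5⁵ = 1845.28125 falls short of 7505 but 4.5⁶ = 8303.765625 reaches it, so n = 6.

6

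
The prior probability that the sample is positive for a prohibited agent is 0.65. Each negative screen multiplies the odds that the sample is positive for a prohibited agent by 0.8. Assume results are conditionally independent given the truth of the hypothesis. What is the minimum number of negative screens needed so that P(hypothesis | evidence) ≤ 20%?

Prior odds = 0.65/0.35 = 13/7.
Likelihood ratio per negative screen = 0.8.
Target odds: 0.2 ÷ 0.8 = 0.25.
Need (13/7) × 0.8ⁿ ≤ 0.25, i.e. 0.8ⁿ ≤ 7/52.
0.8⁸ = 65536/390625 is still above 7/52 but 0.8⁹ = 262144/1953125 is at or below it, so n = 9.

9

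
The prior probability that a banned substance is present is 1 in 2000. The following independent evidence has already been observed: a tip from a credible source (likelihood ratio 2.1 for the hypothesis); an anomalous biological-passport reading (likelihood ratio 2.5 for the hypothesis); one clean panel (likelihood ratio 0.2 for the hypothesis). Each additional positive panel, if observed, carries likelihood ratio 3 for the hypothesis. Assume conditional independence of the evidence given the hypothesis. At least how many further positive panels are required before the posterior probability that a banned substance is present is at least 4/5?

Prior odds = 0.0005/0.9995 = 1/1999.
Combined Bayes factor of the evidence already in hand = 2.1 × 2.5 × 0.2 = 1.05.
Odds after that evidence = (1/1999) × 1.05 = 21/39980.
Target odds = 0.8/0.2 = 4.
Need 3ⁿ ≥ 4 ÷ (21/39980) = 159920/21.
3⁸ = 6561 falls short of 159920/21 but 3⁹ = 19683 reaches it, so n = 9.

9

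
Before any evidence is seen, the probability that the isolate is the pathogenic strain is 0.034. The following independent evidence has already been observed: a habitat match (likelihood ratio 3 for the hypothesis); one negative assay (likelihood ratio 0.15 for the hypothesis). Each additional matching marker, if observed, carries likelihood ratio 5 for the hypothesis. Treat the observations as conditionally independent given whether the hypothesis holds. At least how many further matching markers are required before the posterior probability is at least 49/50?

5

Prior odds = 0.034/0.966 = 17/483.
Combined Bayes factor of the evidence already in hand = 3 × 0.15 = 0.45.
Odds after that evidence = (17/483) × 0.45 = 51/3220.
Target odds = 0.98/0.02 = 49.
Need 5ⁿ ≥ 49 ÷ (51/3220) = 157780/51.
5⁴ = 625 falls short of 157780/51 but 5⁵ = 3125 reaches it, so n = 5.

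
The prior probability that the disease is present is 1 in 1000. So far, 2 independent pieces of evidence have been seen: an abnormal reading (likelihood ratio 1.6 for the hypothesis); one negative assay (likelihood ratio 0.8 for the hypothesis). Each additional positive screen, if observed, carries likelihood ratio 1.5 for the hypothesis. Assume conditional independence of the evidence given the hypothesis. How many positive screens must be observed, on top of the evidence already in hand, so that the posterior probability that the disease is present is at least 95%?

Prior odds = 0.001/0.999 = 1/999.
Combined Bayes factor of the evidence already in hand = 1.6 × 0.8 = 1.28.
Odds after that evidence = (1/999) × 1.28 = 32/24975.
Target odds = 0.95/0.05 = 19.
Need 1.5ⁿ ≥ 19 ÷ (32/24975) = 14828.90625.
1.5²³ ≈11222.7 falls short of 14828.90625 but 1.5²⁴ ≈16834.1 reaches it, so n = 24.

24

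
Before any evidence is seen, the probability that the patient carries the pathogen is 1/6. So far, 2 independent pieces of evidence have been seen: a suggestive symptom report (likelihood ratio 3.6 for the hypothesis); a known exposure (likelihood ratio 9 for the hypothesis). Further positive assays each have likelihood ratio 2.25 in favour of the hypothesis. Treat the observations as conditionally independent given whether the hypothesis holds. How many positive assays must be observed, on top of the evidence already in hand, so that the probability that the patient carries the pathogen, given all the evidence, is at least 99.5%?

5

Prior odds = (1/6)/(5/6) = 0.2.
Combined Bayes factor of the evidence already in hand = 3.6 × 9 = 32.4.
Odds after that evidence = 0.2 × 32.4 = 6.48.
Target odds = 0.995/0.005 = 199.
Need 2.25ⁿ ≥ 199 ÷ 6.48 = 4975/162.
2.25⁴ = 25.62890625 falls short of 4975/162 but 2.25⁵ = 59049/1024 reaches it, so n = 5.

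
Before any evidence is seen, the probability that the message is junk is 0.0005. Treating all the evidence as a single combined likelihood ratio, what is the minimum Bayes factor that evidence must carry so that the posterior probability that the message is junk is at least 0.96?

Prior odds = 0.0005/0.9995 = 1/1999.
Target odds = 0.96/0.04 = 24.
Required Bayes factor = 24 ÷ (1/1999) = 47976.

47976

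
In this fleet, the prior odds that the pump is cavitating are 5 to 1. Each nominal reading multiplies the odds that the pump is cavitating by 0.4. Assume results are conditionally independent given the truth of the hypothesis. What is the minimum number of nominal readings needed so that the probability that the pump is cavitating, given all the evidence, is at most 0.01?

7

Prior odds = 5.
Likelihood ratio per nominal reading = 0.4.
Target odds: 0.01 ÷ 0.99 = 1/99.
Require 0.4ⁿ ≤ 1/99 ÷ 5 = 1/495.
0.4⁶ = 64/15625 is still above 1/495 but 0.4⁷ = 128/78125 is at or below it, so n = 7.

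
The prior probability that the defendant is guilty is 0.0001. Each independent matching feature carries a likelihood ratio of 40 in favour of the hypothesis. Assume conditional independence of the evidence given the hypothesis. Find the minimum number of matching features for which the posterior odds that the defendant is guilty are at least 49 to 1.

4

Prior odds = 0.0001/0.9999 = 1/9999.
Likelihood ratio per matching feature = 40.
Target odds = 49.
Require 40ⁿ ≥ 49 ÷ (1/9999) = 489951.
40³ = 64000 falls short of 489951 but 40⁴ = 2560000 reaches it, so n = 4.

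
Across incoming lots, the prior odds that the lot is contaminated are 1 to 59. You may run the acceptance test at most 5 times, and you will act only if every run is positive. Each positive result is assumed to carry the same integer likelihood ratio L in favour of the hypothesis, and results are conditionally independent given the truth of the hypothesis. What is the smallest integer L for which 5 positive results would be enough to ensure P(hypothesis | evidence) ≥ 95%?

5

Prior odds = 1/59.
Target odds = 0.95/0.05 = 19.
Need L⁵ ≥ 19 ÷ (1/59) = 1121.
4⁵ = 1024 < 1121 ≤ 3125 = 5⁵, so L = 5.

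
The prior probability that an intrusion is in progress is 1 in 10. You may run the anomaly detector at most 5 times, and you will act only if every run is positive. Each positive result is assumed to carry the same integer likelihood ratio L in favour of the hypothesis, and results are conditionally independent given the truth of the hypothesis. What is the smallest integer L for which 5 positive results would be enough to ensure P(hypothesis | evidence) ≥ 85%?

Prior odds = 0.1/0.9 = 1/9.
Target odds = 0.85/0.15 = 17/3.
Need L⁵ ≥ 17/3 ÷ (1/9) = 51.
2⁵ = 32 < 51 ≤ 243 = 3⁵, so L = 3.

3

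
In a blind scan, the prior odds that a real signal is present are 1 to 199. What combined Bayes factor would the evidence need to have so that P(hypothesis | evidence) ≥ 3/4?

597

Prior odds = 1/199.
Target odds = 0.75/0.25 = 3.
Required Bayes factor = 3 ÷ (1/199) = 597.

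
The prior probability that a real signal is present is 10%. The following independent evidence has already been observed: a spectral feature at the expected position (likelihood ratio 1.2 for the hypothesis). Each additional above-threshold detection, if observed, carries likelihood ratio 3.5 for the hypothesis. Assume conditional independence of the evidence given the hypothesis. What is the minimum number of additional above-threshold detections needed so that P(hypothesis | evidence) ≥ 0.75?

3

Prior odds = 0.1/0.9 = 1/9.
Bayes factor of the evidence already in hand = 1.2.
Odds after that evidence = (1/9) × 1.2 = 2/15.
Target odds = 0.75/0.25 = 3.
Need 3.5ⁿ ≥ 3 ÷ (2/15) = 22.5.
3.5² = 12.25 falls short of 22.5 but 3.5³ = 42.875 reaches it, so n = 3.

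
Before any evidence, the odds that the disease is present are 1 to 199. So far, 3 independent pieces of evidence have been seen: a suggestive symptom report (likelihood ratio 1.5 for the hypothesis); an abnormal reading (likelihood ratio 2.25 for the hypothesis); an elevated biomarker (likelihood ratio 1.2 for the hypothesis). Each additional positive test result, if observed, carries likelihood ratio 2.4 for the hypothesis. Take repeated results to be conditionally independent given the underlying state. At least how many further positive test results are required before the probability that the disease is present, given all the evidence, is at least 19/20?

8

Prior odds = 1/199.
Combined Bayes factor of the evidence already in hand = 1.5 × 2.25 × 1.2 = 4.05.
Odds after that evidence = (1/199) × 4.05 = 81/3980.
Target odds = 0.95/0.05 = 19.
Need 2.4ⁿ ≥ 19 ÷ (81/3980) = 75620/81.
2.4⁷ = 35831808/78125 falls short of 75620/81 but 2.4⁸ = 429981696/390625 reaches it, so n = 8.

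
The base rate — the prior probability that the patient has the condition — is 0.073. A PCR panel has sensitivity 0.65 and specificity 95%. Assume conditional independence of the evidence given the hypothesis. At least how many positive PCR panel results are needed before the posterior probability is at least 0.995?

4

Prior odds = 0.073/0.927 = 73/927.
False-positive rate = 1 − 0.95 = 0.05; likelihood ratio of a positive = 0.65/0.05 = 13.
Target odds: 0.995 ÷ 0.005 = 199.
Need (73/927) × 13ⁿ ≥ 199, i.e. 13ⁿ ≥ 184473/73.
13³ = 2197 falls short of 184473/73 but 13⁴ = 28561 reaches it, so n = 4.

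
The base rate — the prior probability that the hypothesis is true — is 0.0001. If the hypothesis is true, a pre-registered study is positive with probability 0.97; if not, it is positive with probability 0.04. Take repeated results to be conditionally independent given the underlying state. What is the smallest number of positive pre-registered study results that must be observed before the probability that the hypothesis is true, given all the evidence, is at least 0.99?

Prior odds: 0.0001 ÷ 0.9999 = 1/9999.
Likelihood ratio of a positive = 0.97/0.04 = 24.25.
Target posterior odds = 0.99/0.01 = 99.
Need (1/9999) × 24.25ⁿ ≥ 99, i.e. 24.25ⁿ ≥ 989901.
24.25⁴ = 88529281/256 falls short of 989901 but 24.25⁵ ≈8.38607e+06 reaches it, so n = 5.

5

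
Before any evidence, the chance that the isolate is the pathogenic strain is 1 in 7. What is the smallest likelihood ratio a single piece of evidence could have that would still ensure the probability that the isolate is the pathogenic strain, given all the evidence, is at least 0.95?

Prior odds = (1/7)/(6/7) = 1/6.
Target odds = 0.95/0.05 = 19.
Required Bayes factor = 19 ÷ (1/6) = 114.

114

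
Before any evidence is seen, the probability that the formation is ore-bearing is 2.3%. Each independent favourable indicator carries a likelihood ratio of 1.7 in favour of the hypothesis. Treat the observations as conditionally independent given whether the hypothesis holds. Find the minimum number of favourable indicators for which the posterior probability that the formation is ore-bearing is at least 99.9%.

Prior odds = 0.023/0.977 = 23/977.
Likelihood ratio per favourable indicator = 1.7.
Target odds: 0.999 ÷ 0.001 = 999.
Need (23/977) × 1.7ⁿ ≥ 999, i.e. 1.7ⁿ ≥ 976023/23.
1.7²⁰ ≈40642.3 falls short of 976023/23 but 1.7²¹ ≈69091.9 reaches it, so n = 21.

21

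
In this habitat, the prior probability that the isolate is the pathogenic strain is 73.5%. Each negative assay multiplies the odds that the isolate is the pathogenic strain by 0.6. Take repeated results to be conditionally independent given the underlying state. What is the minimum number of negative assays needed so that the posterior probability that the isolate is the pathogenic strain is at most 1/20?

8

Prior odds = 0.735/0.265 = 147/53.
Likelihood ratio per negative assay = 0.6.
Target posterior odds = 0.05/0.95 = 1/19.
Require 0.6ⁿ ≤ 1/19 ÷ (147/53) = 53/2793.
0.6⁷ = 2187/78125 is still above 53/2793 but 0.6⁸ = 6561/390625 is at or below it, so n = 8.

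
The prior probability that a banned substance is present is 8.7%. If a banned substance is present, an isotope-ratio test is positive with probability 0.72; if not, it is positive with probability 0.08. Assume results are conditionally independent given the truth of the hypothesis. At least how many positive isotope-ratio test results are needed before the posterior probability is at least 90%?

Prior odds: 0.087 ÷ 0.913 = 87/913.
Likelihood ratio of a positive = 0.72/0.08 = 9.
Target odds: 0.9 ÷ 0.1 = 9.
Require 9ⁿ ≥ 9 ÷ (87/913) = 2739/29.
9² = 81 falls short of 2739/29 but 9³ = 729 reaches it, so n = 3.

3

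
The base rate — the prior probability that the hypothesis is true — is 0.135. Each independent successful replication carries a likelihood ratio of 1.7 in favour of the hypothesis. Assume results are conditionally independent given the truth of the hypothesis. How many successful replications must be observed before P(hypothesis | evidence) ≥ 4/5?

Prior odds = 0.135/0.865 = 27/173.
Likelihood ratio per successful replication = 1.7.
Target odds: 0.8 ÷ 0.2 = 4.
Require 1.7ⁿ ≥ 4 ÷ (27/173) = 692/27.
1.7⁶ = 24137569/1000000 falls short of 692/27 but 1.7⁷ = 410338673/10000000 reaches it, so n = 7.

7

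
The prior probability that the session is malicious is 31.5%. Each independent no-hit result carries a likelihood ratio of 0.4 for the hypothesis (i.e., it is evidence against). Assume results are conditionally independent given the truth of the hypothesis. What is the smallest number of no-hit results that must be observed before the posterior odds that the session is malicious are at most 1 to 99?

Prior odds = 0.315/0.685 = 63/137.
Likelihood ratio per no-hit result = 0.4.
Target odds = 1/99.
Need (63/137) × 0.4ⁿ ≤ 1/99, i.e. 0.4ⁿ ≤ 137/6237.
0.4⁴ = 0.0256 is still above 137/6237 but 0.4⁵ = 0.01024 is at or below it, so n = 5.

5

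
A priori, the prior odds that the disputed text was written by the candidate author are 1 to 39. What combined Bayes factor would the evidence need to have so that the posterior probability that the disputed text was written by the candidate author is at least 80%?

Prior odds = 1/39.
Target odds = 0.8/0.2 = 4.
Required Bayes factor = 4 ÷ (1/39) = 156.

156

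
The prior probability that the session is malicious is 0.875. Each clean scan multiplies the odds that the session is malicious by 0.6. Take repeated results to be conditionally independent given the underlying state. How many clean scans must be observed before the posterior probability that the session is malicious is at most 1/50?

12

Prior odds: 0.875 ÷ 0.125 = 7.
Likelihood ratio per clean scan = 0.6.
Target odds: 0.02 ÷ 0.98 = 1/49.
Require 0.6ⁿ ≤ 1/49 ÷ 7 = 1/343.
0.6¹¹ = 177147/48828125 is still above 1/343 but 0.6¹² = 531441/244140625 is at or below it, so n = 12.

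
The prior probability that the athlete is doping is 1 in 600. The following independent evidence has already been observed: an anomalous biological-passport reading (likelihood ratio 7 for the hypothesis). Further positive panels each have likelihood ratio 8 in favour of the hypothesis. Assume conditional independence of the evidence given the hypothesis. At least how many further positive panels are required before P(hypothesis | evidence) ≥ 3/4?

3

Prior odds = (1/600)/(599/600) = 1/599.
Bayes factor of the evidence already in hand = 7.
Odds after that evidence = (1/599) × 7 = 7/599.
Target odds = 0.75/0.25 = 3.
Need 8ⁿ ≥ 3 ÷ (7/599) = 1797/7.
8² = 64 falls short of 1797/7 but 8³ = 512 reaches it, so n = 3.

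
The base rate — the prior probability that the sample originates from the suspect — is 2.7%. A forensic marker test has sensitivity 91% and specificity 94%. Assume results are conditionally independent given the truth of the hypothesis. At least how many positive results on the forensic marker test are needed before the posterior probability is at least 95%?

3

Prior odds: 0.027 ÷ 0.973 = 27/973.
False-positive rate = 1 − 0.94 = 0.06; likelihood ratio of a positive = 0.91/0.06 = 91/6.
Target posterior odds = 0.95/0.05 = 19.
Need (27/973) × (91/6)ⁿ ≥ 19, i.e. (91/6)ⁿ ≥ 18487/27.
(91/6)² = 8281/36 falls short of 18487/27 but (91/6)³ = 753571/216 reaches it, so n = 3.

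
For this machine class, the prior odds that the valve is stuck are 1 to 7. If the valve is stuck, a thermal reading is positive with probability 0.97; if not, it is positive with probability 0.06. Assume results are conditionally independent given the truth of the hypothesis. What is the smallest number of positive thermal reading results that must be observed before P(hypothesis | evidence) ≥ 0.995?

Prior odds = 1/7.
Likelihood ratio of a positive = 0.97/0.06 = 97/6.
Target odds: 0.995 ÷ 0.005 = 199.
Need (1/7) × (97/6)ⁿ ≥ 199, i.e. (97/6)ⁿ ≥ 1393.
(97/6)² = 9409/36 falls short of 1393 but (97/6)³ = 912673/216 reaches it, so n = 3.

3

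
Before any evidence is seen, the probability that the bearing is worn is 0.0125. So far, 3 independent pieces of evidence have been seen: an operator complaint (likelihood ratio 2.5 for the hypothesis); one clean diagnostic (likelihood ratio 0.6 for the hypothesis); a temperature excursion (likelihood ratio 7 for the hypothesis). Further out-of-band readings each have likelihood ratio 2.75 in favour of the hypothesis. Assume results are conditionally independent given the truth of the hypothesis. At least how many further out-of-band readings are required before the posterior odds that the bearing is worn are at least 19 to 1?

Prior odds = 0.0125/0.9875 = 1/79.
Combined Bayes factor of the evidence already in hand = 2.5 × 0.6 × 7 = 10.5.
Odds after that evidence = (1/79) × 10.5 = 21/158.
Target odds = 19.
Need 2.75ⁿ ≥ 19 ÷ (21/158) = 3002/21.
2.75⁴ = 57.19140625 falls short of 3002/21 but 2.75⁵ = 161051/1024 reaches it, so n = 5.

5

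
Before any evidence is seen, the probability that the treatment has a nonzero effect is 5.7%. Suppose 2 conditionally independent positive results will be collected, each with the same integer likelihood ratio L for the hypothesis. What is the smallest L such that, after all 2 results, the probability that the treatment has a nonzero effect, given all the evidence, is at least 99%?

Prior odds = 0.057/0.943 = 57/943.
Target odds = 0.99/0.01 = 99.
Need L² ≥ 99 ÷ (57/943) = 31119/19.
40² = 1600 < 31119/19 ≤ 1681 = 41², so L = 41.

41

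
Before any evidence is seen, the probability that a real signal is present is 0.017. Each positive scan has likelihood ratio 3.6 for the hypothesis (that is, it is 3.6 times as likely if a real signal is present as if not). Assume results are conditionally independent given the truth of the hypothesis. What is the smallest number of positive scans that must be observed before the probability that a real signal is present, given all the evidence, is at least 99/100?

Prior odds: 0.017 ÷ 0.983 = 17/983.
Likelihood ratio per positive scan = 3.6.
Target odds: 0.99 ÷ 0.01 = 99.
Need (17/983) × 3.6ⁿ ≥ 99, i.e. 3.6ⁿ ≥ 97317/17.
3.6⁶ = 34012224/15625 falls short of 97317/17 but 3.6⁷ = 612220032/78125 reaches it, so n = 7.

7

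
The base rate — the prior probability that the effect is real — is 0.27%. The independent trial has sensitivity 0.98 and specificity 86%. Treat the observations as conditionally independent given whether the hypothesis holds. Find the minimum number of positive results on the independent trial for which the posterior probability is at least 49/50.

6

Prior odds = 0.0027/0.9973 = 27/9973.
False-positive rate = 1 − 0.86 = 0.14; likelihood ratio of a positive = 0.98/0.14 = 7.
Target posterior odds = 0.98/0.02 = 49.
Need (27/9973) × 7ⁿ ≥ 49, i.e. 7ⁿ ≥ 488677/27.
7⁵ = 16807 falls short of 488677/27 but 7⁶ = 117649 reaches it, so n = 6.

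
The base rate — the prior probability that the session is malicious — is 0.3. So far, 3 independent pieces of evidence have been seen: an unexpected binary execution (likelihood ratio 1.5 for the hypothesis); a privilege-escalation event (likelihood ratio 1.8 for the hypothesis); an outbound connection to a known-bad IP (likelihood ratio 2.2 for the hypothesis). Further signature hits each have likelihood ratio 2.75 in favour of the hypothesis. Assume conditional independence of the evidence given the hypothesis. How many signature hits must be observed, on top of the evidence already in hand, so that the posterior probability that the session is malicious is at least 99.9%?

6

Prior odds = 0.3/0.7 = 3/7.
Combined Bayes factor of the evidence already in hand = 1.5 × 1.8 × 2.2 = 5.94.
Odds after that evidence = (3/7) × 5.94 = 891/350.
Target odds = 0.999/0.001 = 999.
Need 2.75ⁿ ≥ 999 ÷ (891/350) = 12950/33.
2.75⁵ = 161051/1024 falls short of 12950/33 but 2.75⁶ = 1771561/4096 reaches it, so n = 6.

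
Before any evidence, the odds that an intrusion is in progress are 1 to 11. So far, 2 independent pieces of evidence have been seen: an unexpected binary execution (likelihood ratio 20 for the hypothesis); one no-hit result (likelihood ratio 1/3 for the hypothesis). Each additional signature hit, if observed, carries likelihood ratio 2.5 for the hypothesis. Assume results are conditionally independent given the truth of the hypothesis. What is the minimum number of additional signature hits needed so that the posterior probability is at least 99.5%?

Prior odds = 1/11.
Combined Bayes factor of the evidence already in hand = 20 × (1/3) = 20/3.
Odds after that evidence = (1/11) × 20/3 = 20/33.
Target odds = 0.995/0.005 = 199.
Need 2.5ⁿ ≥ 199 ÷ (20/33) = 328.35.
2.5⁶ = 244.140625 falls short of 328.35 but 2.5⁷ = 610.3515625 reaches it, so n = 7.

7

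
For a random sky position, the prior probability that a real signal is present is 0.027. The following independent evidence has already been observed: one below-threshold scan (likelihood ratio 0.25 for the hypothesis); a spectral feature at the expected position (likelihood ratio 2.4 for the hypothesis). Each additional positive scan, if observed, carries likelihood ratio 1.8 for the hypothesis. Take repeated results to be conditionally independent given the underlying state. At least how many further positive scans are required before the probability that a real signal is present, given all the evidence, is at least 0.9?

Prior odds = 0.027/0.973 = 27/973.
Combined Bayes factor of the evidence already in hand = 0.25 × 2.4 = 0.6.
Odds after that evidence = (27/973) × 0.6 = 81/4865.
Target odds = 0.9/0.1 = 9.
Need 1.8ⁿ ≥ 9 ÷ (81/4865) = 4865/9.
1.8¹⁰ ≈357.047 falls short of 4865/9 but 1.8¹¹ ≈642.684 reaches it, so n = 11.

11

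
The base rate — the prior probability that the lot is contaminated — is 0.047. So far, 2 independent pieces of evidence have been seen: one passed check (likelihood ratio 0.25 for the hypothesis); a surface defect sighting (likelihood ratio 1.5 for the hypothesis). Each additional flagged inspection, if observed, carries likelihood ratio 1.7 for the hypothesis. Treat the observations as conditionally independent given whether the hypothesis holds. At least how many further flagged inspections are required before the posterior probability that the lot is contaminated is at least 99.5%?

18

Prior odds = 0.047/0.953 = 47/953.
Combined Bayes factor of the evidence already in hand = 0.25 × 1.5 = 0.375.
Odds after that evidence = (47/953) × 0.375 = 141/7624.
Target odds = 0.995/0.005 = 199.
Need 1.7ⁿ ≥ 199 ÷ (141/7624) = 1517176/141.
1.7¹⁷ ≈8272.4 falls short of 1517176/141 but 1.7¹⁸ ≈14063.1 reaches it, so n = 18.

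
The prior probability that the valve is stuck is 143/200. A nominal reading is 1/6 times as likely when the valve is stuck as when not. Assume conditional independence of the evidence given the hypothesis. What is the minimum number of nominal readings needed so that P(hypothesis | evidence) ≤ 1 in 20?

Prior odds = 0.715/0.285 = 143/57.
Likelihood ratio per nominal reading = 1/6.
Target odds: 0.05 ÷ 0.95 = 1/19.
Require (1/6)ⁿ ≤ 1/19 ÷ (143/57) = 3/143.
(1/6)² = 1/36 is still above 3/143 but (1/6)³ = 1/216 is at or below it, so n = 3.

3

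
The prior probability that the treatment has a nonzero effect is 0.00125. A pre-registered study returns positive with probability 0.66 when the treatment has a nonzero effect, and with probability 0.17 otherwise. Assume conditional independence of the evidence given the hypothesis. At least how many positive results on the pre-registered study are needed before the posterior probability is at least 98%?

8

Prior odds = 0.00125/0.99875 = 1/799.
Likelihood ratio of a positive result = 0.66/0.17 = 66/17.
Target posterior odds = 0.98/0.02 = 49.
Require (66/17)ⁿ ≥ 49 ÷ (1/799) = 39151.
(66/17)⁷ ≈13294.3 falls short of 39151 but (66/17)⁸ ≈51613.1 reaches it, so n = 8.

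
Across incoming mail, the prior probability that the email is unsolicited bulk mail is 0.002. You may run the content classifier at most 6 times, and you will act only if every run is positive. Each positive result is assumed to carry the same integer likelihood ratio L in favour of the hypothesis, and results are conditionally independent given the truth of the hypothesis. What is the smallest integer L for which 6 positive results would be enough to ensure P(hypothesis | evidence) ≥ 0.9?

5

Prior odds = 0.002/0.998 = 1/499.
Target odds = 0.9/0.1 = 9.
Need L⁶ ≥ 9 ÷ (1/499) = 4491.
4⁶ = 4096 < 4491 ≤ 15625 = 5⁶, so L = 5.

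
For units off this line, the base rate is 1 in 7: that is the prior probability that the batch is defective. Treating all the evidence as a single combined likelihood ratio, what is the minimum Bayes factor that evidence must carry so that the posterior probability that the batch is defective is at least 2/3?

Prior odds = (1/7)/(6/7) = 1/6.
Target odds = (2/3)/(1/3) = 2.
Required Bayes factor = 2 ÷ (1/6) = 12.

12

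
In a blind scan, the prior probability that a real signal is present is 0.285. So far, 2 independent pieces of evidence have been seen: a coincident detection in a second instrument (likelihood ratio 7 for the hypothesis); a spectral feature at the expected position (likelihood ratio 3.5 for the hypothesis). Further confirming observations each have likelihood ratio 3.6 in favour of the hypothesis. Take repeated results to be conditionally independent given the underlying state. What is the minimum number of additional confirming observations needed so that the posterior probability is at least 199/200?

Prior odds = 0.285/0.715 = 57/143.
Combined Bayes factor of the evidence already in hand = 7 × 3.5 = 24.5.
Odds after that evidence = (57/143) × 24.5 = 2793/286.
Target odds = 0.995/0.005 = 199.
Need 3.6ⁿ ≥ 199 ÷ (2793/286) = 56914/2793.
3.6² = 12.96 falls short of 56914/2793 but 3.6³ = 46.656 reaches it, so n = 3.

3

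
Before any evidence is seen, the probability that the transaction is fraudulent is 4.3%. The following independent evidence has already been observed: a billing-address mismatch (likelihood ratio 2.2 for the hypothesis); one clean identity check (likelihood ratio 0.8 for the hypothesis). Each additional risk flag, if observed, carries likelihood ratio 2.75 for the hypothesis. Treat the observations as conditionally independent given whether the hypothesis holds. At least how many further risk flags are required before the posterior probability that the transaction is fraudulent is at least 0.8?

Prior odds = 0.043/0.957 = 43/957.
Combined Bayes factor of the evidence already in hand = 2.2 × 0.8 = 1.76.
Odds after that evidence = (43/957) × 1.76 = 172/2175.
Target odds = 0.8/0.2 = 4.
Need 2.75ⁿ ≥ 4 ÷ (172/2175) = 2175/43.
2.75³ = 20.796875 falls short of 2175/43 but 2.75⁴ = 57.19140625 reaches it, so n = 4.

4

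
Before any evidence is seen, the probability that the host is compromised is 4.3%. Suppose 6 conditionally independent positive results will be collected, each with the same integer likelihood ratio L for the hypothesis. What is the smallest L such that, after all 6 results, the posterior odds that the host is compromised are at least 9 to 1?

Prior odds = 0.043/0.957 = 43/957.
Target odds = 9.
Need L⁶ ≥ 9 ÷ (43/957) = 8613/43.
2⁶ = 64 < 8613/43 ≤ 729 = 3⁶, so L = 3.

3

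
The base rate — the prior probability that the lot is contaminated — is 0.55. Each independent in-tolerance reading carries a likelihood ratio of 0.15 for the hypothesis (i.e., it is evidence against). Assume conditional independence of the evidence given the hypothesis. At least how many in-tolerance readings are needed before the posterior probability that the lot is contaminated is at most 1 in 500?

Prior odds = 0.55/0.45 = 11/9.
Likelihood ratio per in-tolerance reading = 0.15.
Target posterior odds = 0.002/0.998 = 1/499.
Need (11/9) × 0.15ⁿ ≤ 1/499, i.e. 0.15ⁿ ≤ 9/5489.
0.15³ = 0.003375 is still above 9/5489 but 0.15⁴ = 81/160000 is at or below it, so n = 4.

4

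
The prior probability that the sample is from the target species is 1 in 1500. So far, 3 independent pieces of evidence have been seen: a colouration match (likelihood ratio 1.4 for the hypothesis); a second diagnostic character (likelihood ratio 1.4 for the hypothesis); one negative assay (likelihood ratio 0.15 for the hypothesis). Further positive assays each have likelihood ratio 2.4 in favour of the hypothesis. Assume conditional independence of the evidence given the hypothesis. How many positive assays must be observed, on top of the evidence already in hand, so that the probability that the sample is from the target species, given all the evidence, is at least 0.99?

Prior odds = (1/1500)/(1499/1500) = 1/1499.
Combined Bayes factor of the evidence already in hand = 1.4 × 1.4 × 0.15 = 0.294.
Odds after that evidence = (1/1499) × 0.294 = 147/749500.
Target odds = 0.99/0.01 = 99.
Need 2.4ⁿ ≥ 99 ÷ (147/749500) = 24733500/49.
2.4¹⁴ ≈210357 falls short of 24733500/49 but 2.4¹⁵ ≈504857 reaches it, so n = 15.

15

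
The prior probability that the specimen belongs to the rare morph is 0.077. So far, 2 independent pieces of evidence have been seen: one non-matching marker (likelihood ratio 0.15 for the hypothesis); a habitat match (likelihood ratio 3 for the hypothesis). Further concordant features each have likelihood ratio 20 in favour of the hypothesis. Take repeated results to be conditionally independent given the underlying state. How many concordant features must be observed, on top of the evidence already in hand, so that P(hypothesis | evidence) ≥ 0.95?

3

Prior odds = 0.077/0.923 = 77/923.
Combined Bayes factor of the evidence already in hand = 0.15 × 3 = 0.45.
Odds after that evidence = (77/923) × 0.45 = 693/18460.
Target odds = 0.95/0.05 = 19.
Need 20ⁿ ≥ 19 ÷ (693/18460) = 350740/693.
20² = 400 falls short of 350740/693 but 20³ = 8000 reaches it, so n = 3.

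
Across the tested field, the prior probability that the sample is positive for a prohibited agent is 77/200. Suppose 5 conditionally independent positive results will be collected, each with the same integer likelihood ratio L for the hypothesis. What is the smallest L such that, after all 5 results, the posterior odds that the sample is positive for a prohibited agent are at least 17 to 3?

Prior odds = 0.385/0.615 = 77/123.
Target odds = 17/3.
Need L⁵ ≥ 17/3 ÷ (77/123) = 697/77.
1⁵ = 1 < 697/77 ≤ 32 = 2⁵, so L = 2.

2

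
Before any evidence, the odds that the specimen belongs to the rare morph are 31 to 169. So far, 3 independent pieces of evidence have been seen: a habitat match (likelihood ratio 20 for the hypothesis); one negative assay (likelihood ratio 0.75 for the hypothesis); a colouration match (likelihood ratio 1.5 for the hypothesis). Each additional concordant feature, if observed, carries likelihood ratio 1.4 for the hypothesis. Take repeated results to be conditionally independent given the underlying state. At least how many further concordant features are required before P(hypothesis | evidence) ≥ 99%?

10

Prior odds = 31/169.
Combined Bayes factor of the evidence already in hand = 20 × 0.75 × 1.5 = 22.5.
Odds after that evidence = (31/169) × 22.5 = 1395/338.
Target odds = 0.99/0.01 = 99.
Need 1.4ⁿ ≥ 99 ÷ (1395/338) = 3718/155.
1.4⁹ = 40353607/1953125 falls short of 3718/155 but 1.4¹⁰ = 282475249/9765625 reaches it, so n = 10.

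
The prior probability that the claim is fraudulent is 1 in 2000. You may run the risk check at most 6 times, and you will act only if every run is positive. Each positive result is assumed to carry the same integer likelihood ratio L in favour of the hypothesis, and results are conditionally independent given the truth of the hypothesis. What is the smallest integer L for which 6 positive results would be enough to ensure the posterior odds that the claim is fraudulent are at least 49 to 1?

Prior odds = 0.0005/0.9995 = 1/1999.
Target odds = 49.
Need L⁶ ≥ 49 ÷ (1/1999) = 97951.
6⁶ = 46656 < 97951 ≤ 117649 = 7⁶, so L = 7.

7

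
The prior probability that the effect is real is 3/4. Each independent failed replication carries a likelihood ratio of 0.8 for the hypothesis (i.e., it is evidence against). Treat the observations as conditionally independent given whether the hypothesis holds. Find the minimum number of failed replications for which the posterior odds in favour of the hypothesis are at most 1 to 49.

Prior odds = 0.75/0.25 = 3.
Likelihood ratio per failed replication = 0.8.
Target odds = 1/49.
Require 0.8ⁿ ≤ 1/49 ÷ 3 = 1/147.
0.8²² ≈0.0073787 is still above 1/147 but 0.8²³ ≈0.00590296 is at or below it, so n = 23.

23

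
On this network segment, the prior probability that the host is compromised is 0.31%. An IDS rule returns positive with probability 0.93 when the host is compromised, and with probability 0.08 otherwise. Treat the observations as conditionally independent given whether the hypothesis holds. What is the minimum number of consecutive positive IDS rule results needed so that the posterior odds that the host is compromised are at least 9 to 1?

Prior odds: 0.0031 ÷ 0.9969 = 31/9969.
Likelihood ratio of a positive result = 0.93/0.08 = 11.625.
Target odds = 9.
Need (31/9969) × 11.625ⁿ ≥ 9, i.e. 11.625ⁿ ≥ 89721/31.
11.625³ = 804357/512 falls short of 89721/31 but 11.625⁴ = 74805201/4096 reaches it, so n = 4.

4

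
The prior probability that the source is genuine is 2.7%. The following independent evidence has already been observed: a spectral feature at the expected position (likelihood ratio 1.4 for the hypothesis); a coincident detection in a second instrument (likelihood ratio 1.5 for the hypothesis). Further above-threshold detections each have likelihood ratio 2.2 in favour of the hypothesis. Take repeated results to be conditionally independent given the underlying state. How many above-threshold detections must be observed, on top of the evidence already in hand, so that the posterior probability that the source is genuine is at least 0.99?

10

Prior odds = 0.027/0.973 = 27/973.
Combined Bayes factor of the evidence already in hand = 1.4 × 1.5 = 2.1.
Odds after that evidence = (27/973) × 2.1 = 81/1390.
Target odds = 0.99/0.01 = 99.
Need 2.2ⁿ ≥ 99 ÷ (81/1390) = 15290/9.
2.2⁹ ≈1207.27 falls short of 15290/9 but 2.2¹⁰ ≈2655.99 reaches it, so n = 10.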